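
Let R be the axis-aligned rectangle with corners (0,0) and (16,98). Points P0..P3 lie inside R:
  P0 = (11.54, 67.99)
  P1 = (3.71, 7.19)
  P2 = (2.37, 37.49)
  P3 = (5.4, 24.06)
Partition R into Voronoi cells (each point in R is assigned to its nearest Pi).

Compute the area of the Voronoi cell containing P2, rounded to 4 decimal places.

Area of P2's cell: 331.5586

1. box [0,16]×[0,98]: [(0, 0) (16, 0) (16, 98) (0, 98)]
2. ⊥bis P2·P0 via (6.955,52.74): [(0, 54.8311) (0, 0) (16, 0) (16, 50.0206)]  |A|=838.813
3. ⊥bis P2·P1 via (3.04,22.34): [(0, 54.8311) (0, 22.2056) (16, 22.9131) (16, 50.0206)]  |A|=477.8634
4. ⊥bis P2·P3 via (3.885,30.775): [(0, 54.8311) (0, 29.8985) (16, 33.5083) (16, 50.0206)]  |A|=331.5586
5. canonical 4-gon: [(0, 54.8311) (0, 29.8985) (16, 33.5083) (16, 50.0206)]
6. shoelace: 331.5586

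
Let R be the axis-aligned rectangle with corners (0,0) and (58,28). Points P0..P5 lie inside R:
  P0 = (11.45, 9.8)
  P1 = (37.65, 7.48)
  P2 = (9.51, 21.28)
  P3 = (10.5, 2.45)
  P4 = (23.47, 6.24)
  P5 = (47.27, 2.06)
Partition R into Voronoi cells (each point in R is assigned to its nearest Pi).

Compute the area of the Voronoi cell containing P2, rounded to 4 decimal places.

1. box [0,58]×[0,28]: [(0, 0) (58, 0) (58, 28) (0, 28)]
2. ⊥bis P2·P0 via (10.48,15.54): [(0, 13.769) (58, 23.5704) (58, 28) (0, 28)]  |A|=541.1582
3. ⊥bis P2·P1 via (23.58,14.38): [(0, 13.769) (25.384, 18.0586) (30.2593, 28) (0, 28)]  |A|=331.0297
4. ⊥bis P2·P3 via (10.005,11.865): [(0, 13.769) (25.384, 18.0586) (30.2593, 28) (0, 28)]  |A|=331.0297
5. ⊥bis P2·P4 via (16.49,13.76): [(0, 13.769) (20.1723, 17.1779) (28.9456, 25.3212) (30.2593, 28) (0, 28)]  |A|=313.673
6. ⊥bis P2·P5 via (28.39,11.67): [(0, 13.769) (20.1723, 17.1779) (28.9456, 25.3212) (30.2593, 28) (0, 28)]  |A|=313.673
7. canonical 5-gon: [(0, 13.769) (20.1723, 17.1779) (28.9456, 25.3212) (30.2593, 28) (0, 28)]
8. shoelace: 313.673

Area of P2's cell: 313.6730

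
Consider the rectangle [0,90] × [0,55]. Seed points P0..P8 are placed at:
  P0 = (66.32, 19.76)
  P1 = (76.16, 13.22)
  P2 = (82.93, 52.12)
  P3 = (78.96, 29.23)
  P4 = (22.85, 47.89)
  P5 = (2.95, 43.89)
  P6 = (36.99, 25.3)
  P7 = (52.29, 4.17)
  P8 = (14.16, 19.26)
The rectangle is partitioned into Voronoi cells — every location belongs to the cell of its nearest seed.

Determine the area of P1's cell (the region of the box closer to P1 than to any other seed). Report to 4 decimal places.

Area of P1's cell: 443.2308

1. box [0,90]×[0,55]: [(0, 0) (90, 0) (90, 55) (0, 55)]
2. ⊥bis P1·P0 via (71.24,16.49): [(60.2802, 0) (90, 0) (90, 44.7161)]  |A|=664.4765
3. ⊥bis P1·P2 via (79.545,32.67): [(81.7399, 32.288) (60.2802, 0) (90, 0) (90, 30.8505)]  |A|=607.2108
4. ⊥bis P1·P3 via (77.56,21.225): [(74.7175, 21.7221) (60.2802, 0) (90, 0) (90, 19.0494)]  |A|=468.3503
5. ⊥bis P1·P4 via (49.505,30.555): [(74.7175, 21.7221) (60.2802, 0) (90, 0) (90, 19.0494)]  |A|=468.3503
6. ⊥bis P1·P5 via (39.555,28.555): [(74.7175, 21.7221) (60.2802, 0) (90, 0) (90, 19.0494)]  |A|=468.3503
7. ⊥bis P1·P6 via (56.575,19.26): [(74.7175, 21.7221) (60.2802, 0) (90, 0) (90, 19.0494)]  |A|=468.3503
8. ⊥bis P1·P7 via (64.225,8.695): [(74.7175, 21.7221) (64.8912, 6.9377) (67.5216, 0) (90, 0) (90, 19.0494)]  |A|=443.2308
9. ⊥bis P1·P8 via (45.16,16.24): [(74.7175, 21.7221) (64.8912, 6.9377) (67.5216, 0) (90, 0) (90, 19.0494)]  |A|=443.2308
10. canonical 5-gon: [(74.7175, 21.7221) (64.8912, 6.9377) (67.5216, 0) (90, 0) (90, 19.0494)]
11. shoelace: 443.2308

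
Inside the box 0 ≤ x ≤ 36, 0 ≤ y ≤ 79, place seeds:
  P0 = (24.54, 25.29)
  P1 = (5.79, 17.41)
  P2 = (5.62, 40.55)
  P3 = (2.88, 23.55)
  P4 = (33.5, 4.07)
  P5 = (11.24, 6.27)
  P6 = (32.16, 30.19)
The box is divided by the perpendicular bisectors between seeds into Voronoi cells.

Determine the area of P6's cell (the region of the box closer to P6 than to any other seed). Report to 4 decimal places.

1. box [0,36]×[0,79]: [(0, 0) (36, 0) (36, 79) (0, 79)]
2. ⊥bis P6·P0 via (28.35,27.74): [(0, 71.8271) (36, 15.8435) (36, 79) (0, 79)]  |A|=1265.929
3. ⊥bis P6·P1 via (18.975,23.8): [(0, 71.8271) (36, 15.8435) (36, 79) (0, 79)]  |A|=1265.929
4. ⊥bis P6·P2 via (18.89,35.37): [(20.6101, 39.7764) (36, 15.8435) (36, 79) (35.9212, 79)]  |A|=487.534
5. ⊥bis P6·P3 via (17.52,26.87): [(20.6101, 39.7764) (36, 15.8435) (36, 79) (35.9212, 79)]  |A|=487.534
6. ⊥bis P6·P4 via (32.83,17.13): [(20.6101, 39.7764) (35.0979, 17.2463) (36, 17.2926) (36, 79) (35.9212, 79)]  |A|=486.8804
7. ⊥bis P6·P5 via (21.7,18.23): [(20.6101, 39.7764) (35.0979, 17.2463) (36, 17.2926) (36, 79) (35.9212, 79)]  |A|=486.8804
8. canonical 5-gon: [(20.6101, 39.7764) (35.0979, 17.2463) (36, 17.2926) (36, 79) (35.9212, 79)]
9. shoelace: 486.8804

Area of P6's cell: 486.8804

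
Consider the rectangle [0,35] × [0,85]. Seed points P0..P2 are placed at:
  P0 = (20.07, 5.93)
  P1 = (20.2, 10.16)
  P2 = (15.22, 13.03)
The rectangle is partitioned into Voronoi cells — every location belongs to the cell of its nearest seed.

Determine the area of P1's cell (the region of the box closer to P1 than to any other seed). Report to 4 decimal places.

1. box [0,35]×[0,85]: [(0, 0) (35, 0) (35, 85) (0, 85)]
2. ⊥bis P1·P0 via (20.135,8.045): [(0, 8.6638) (35, 7.5882) (35, 85) (0, 85)]  |A|=2690.5907
3. ⊥bis P1·P2 via (17.71,11.595): [(15.7419, 8.18) (35, 7.5882) (35, 41.5965)]  |A|=327.4673
4. canonical 3-gon: [(15.7419, 8.18) (35, 7.5882) (35, 41.5965)]
5. shoelace: 327.4673

Area of P1's cell: 327.4673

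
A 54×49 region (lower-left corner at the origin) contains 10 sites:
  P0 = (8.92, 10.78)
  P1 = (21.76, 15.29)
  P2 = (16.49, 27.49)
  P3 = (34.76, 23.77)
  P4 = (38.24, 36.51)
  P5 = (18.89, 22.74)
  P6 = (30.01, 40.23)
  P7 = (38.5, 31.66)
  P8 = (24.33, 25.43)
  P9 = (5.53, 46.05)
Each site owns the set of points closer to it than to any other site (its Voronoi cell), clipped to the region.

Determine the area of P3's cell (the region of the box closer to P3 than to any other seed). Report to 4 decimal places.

1. box [0,54]×[0,49]: [(0, 0) (54, 0) (54, 49) (0, 49)]
2. ⊥bis P3·P0 via (21.84,17.275): [(30.5243, 0) (54, 0) (54, 49) (5.8916, 49)]  |A|=1753.8115
3. ⊥bis P3·P1 via (28.26,19.53): [(40.9996, 0) (54, 0) (54, 49) (9.0365, 49)]  |A|=1420.1165
4. ⊥bis P3·P2 via (25.625,25.63): [(25.3053, 24.0597) (40.9996, 0) (54, 0) (54, 49) (30.3834, 49)]  |A|=1153.9167
5. ⊥bis P3·P4 via (36.5,30.14): [(27.0679, 32.7164) (25.3053, 24.0597) (40.9996, 0) (54, 0) (54, 25.3598)]  |A|=643.2951
6. ⊥bis P3·P5 via (26.825,23.255): [(27.0679, 32.7164) (26.4181, 29.525) (26.9349, 21.5614) (40.9996, 0) (54, 0) (54, 25.3598)]  |A|=637.4518
7. ⊥bis P3·P6 via (32.385,32): [(31.0748, 31.6219) (26.581, 30.3251) (26.4181, 29.525) (26.9349, 21.5614) (40.9996, 0) (54, 0) (54, 25.3598)]  |A|=632.3943
8. ⊥bis P3·P7 via (36.63,27.715): [(29.4047, 31.1399) (26.581, 30.3251) (26.4181, 29.525) (26.9349, 21.5614) (40.9996, 0) (54, 0) (54, 19.4813)]  |A|=549.3488
9. ⊥bis P3·P8 via (29.545,24.6): [(30.503, 30.6193) (28.6443, 18.9408) (40.9996, 0) (54, 0) (54, 19.4813)]  |A|=517.656
10. ⊥bis P3·P9 via (20.145,34.91): [(30.503, 30.6193) (28.6443, 18.9408) (40.9996, 0) (54, 0) (54, 19.4813)]  |A|=517.656
11. canonical 5-gon: [(30.503, 30.6193) (28.6443, 18.9408) (40.9996, 0) (54, 0) (54, 19.4813)]
12. shoelace: 517.656

Area of P3's cell: 517.6560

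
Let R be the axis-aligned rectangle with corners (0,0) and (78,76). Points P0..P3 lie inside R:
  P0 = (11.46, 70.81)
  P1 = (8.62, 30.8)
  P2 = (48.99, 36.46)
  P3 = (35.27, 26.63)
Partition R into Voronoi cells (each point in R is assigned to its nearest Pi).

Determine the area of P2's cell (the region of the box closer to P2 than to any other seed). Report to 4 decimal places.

1. box [0,78]×[0,76]: [(0, 0) (78, 0) (78, 76) (0, 76)]
2. ⊥bis P2·P0 via (30.225,53.635): [(0, 20.6119) (0, 0) (78, 0) (78, 76) (50.695, 76)]  |A|=4524.0506
3. ⊥bis P2·P1 via (28.805,33.63): [(26.5614, 49.6323) (33.52, 0) (78, 0) (78, 76) (50.695, 76)]  |A|=3418.4724
4. ⊥bis P2·P3 via (42.13,31.545): [(28.0252, 51.2315) (64.7311, 0) (78, 0) (78, 76) (50.695, 76)]  |A|=2577.0885
5. canonical 5-gon: [(28.0252, 51.2315) (64.7311, 0) (78, 0) (78, 76) (50.695, 76)]
6. shoelace: 2577.0885

Area of P2's cell: 2577.0885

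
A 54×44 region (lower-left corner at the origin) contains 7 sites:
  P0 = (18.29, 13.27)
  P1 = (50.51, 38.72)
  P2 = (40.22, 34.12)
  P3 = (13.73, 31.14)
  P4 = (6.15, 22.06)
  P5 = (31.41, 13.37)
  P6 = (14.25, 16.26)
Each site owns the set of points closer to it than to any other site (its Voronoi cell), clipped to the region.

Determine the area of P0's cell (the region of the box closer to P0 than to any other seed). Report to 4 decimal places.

Area of P0's cell: 255.6524

1. box [0,54]×[0,44]: [(0, 0) (54, 0) (54, 44) (0, 44)]
2. ⊥bis P0·P1 via (34.4,25.995): [(0, 0) (54, 0) (54, 1.1812) (20.1782, 44) (0, 44)]  |A|=1651.8945
3. ⊥bis P0·P2 via (29.255,23.695): [(0, 0) (51.7831, 0) (9.95, 44) (0, 44)]  |A|=1358.1271
4. ⊥bis P0·P3 via (16.01,22.205): [(0, 18.1196) (0, 0) (51.7831, 0) (27.8091, 25.2158)]  |A|=904.8218
5. ⊥bis P0·P4 via (12.22,17.665): [(15.3932, 22.0476) (0, 0.7878) (0, 0) (51.7831, 0) (27.8091, 25.2158)]  |A|=771.425
6. ⊥bis P0·P5 via (24.85,13.32): [(24.7653, 24.4391) (15.3932, 22.0476) (0, 0.7878) (0, 0) (24.9515, 0)]  |A|=395.8686
7. ⊥bis P0·P6 via (16.27,14.765): [(24.7653, 24.4391) (23.1189, 24.019) (5.3424, 0) (24.9515, 0)]  |A|=255.6524
8. canonical 4-gon: [(24.7653, 24.4391) (23.1189, 24.019) (5.3424, 0) (24.9515, 0)]
9. shoelace: 255.6524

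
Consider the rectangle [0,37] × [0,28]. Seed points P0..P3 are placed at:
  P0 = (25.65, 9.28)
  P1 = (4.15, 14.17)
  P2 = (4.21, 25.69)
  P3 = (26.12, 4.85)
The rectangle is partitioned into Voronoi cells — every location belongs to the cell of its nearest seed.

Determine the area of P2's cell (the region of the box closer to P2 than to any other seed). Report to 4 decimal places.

Area of P2's cell: 160.8779

1. box [0,37]×[0,28]: [(0, 0) (37, 0) (37, 28) (0, 28)]
2. ⊥bis P2·P0 via (14.93,17.485): [(0, 0) (1.5471, 0) (22.9781, 28) (0, 28)]  |A|=343.3531
3. ⊥bis P2·P1 via (4.18,19.93): [(0, 19.9518) (16.7513, 19.8645) (22.9781, 28) (0, 28)]  |A|=160.8779
4. ⊥bis P2·P3 via (15.165,15.27): [(0, 19.9518) (16.7513, 19.8645) (22.9781, 28) (0, 28)]  |A|=160.8779
5. canonical 4-gon: [(0, 19.9518) (16.7513, 19.8645) (22.9781, 28) (0, 28)]
6. shoelace: 160.8779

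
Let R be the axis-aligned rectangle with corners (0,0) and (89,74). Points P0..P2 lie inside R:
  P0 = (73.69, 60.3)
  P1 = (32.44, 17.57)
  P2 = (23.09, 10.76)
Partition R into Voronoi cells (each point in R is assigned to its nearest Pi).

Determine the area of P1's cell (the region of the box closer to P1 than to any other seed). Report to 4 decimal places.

Area of P1's cell: 3070.2324

1. box [0,89]×[0,74]: [(0, 0) (89, 0) (89, 74) (0, 74)]
2. ⊥bis P1·P0 via (53.065,38.935): [(0, 0) (89, 0) (89, 4.2446) (16.7419, 74) (0, 74)]  |A|=4065.8058
3. ⊥bis P1·P2 via (27.765,14.165): [(0, 52.2858) (38.082, 0) (89, 0) (89, 4.2446) (16.7419, 74) (0, 74)]  |A|=3070.2324
4. canonical 6-gon: [(0, 52.2858) (38.082, 0) (89, 0) (89, 4.2446) (16.7419, 74) (0, 74)]
5. shoelace: 3070.2324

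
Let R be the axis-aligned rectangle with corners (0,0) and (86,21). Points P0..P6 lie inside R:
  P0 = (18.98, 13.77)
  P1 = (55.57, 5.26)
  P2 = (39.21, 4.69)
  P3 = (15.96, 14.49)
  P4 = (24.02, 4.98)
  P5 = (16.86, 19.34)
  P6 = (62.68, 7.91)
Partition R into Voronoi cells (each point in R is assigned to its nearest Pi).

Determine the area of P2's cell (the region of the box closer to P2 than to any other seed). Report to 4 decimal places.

1. box [0,86]×[0,21]: [(0, 0) (86, 0) (86, 21) (0, 21)]
2. ⊥bis P2·P0 via (29.095,9.23): [(24.9522, 0) (86, 0) (86, 21) (34.3778, 21)]  |A|=1183.0345
3. ⊥bis P2·P1 via (47.39,4.975): [(24.9522, 0) (47.5633, 0) (46.8317, 21) (34.3778, 21)]  |A|=368.182
4. ⊥bis P2·P3 via (27.585,9.59): [(24.9522, 0) (47.5633, 0) (46.8317, 21) (34.3778, 21)]  |A|=368.182
5. ⊥bis P2·P4 via (31.615,4.835): [(31.8146, 15.2892) (31.5227, 0) (47.5633, 0) (46.8317, 21) (34.3778, 21)]  |A|=317.9535
6. ⊥bis P2·P5 via (28.035,12.015): [(31.8146, 15.2892) (31.5227, 0) (47.5633, 0) (46.8317, 21) (34.3778, 21)]  |A|=317.9535
7. ⊥bis P2·P6 via (50.945,6.3): [(31.8146, 15.2892) (31.5227, 0) (47.5633, 0) (46.8317, 21) (34.3778, 21)]  |A|=317.9535
8. canonical 5-gon: [(31.8146, 15.2892) (31.5227, 0) (47.5633, 0) (46.8317, 21) (34.3778, 21)]
9. shoelace: 317.9535

Area of P2's cell: 317.9535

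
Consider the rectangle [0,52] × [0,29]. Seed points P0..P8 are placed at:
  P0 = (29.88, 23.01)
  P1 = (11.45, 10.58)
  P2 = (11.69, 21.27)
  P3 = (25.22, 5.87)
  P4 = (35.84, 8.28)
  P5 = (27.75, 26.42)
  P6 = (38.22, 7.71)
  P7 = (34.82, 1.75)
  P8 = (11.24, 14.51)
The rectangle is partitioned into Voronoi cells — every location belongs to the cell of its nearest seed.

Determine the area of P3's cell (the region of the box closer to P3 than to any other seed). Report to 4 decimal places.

Area of P3's cell: 174.5462

1. box [0,52]×[0,29]: [(0, 0) (52, 0) (52, 29) (0, 29)]
2. ⊥bis P3·P0 via (27.55,14.44): [(0, 21.9303) (0, 0) (52, 0) (52, 7.7926)]  |A|=772.7934
3. ⊥bis P3·P1 via (18.335,8.225): [(21.064, 16.2034) (15.5217, 0) (52, 0) (52, 7.7926)]  |A|=416.0721
4. ⊥bis P3·P2 via (18.455,13.57): [(21.3606, 16.1228) (20.8971, 15.7156) (15.5217, 0) (52, 0) (52, 7.7926)]  |A|=415.9931
5. ⊥bis P3·P4 via (30.53,7.075): [(28.9447, 14.0608) (21.3606, 16.1228) (20.8971, 15.7156) (15.5217, 0) (32.1355, 0)]  |A|=186.5079
6. ⊥bis P3·P5 via (26.485,16.145): [(28.9447, 14.0608) (21.3606, 16.1228) (20.8971, 15.7156) (15.5217, 0) (32.1355, 0)]  |A|=186.5079
7. ⊥bis P3·P6 via (31.72,6.79): [(28.9447, 14.0608) (21.3606, 16.1228) (20.8971, 15.7156) (15.5217, 0) (32.1355, 0)]  |A|=186.5079
8. ⊥bis P3·P7 via (30.02,3.81): [(30.8383, 5.7166) (28.9447, 14.0608) (21.3606, 16.1228) (20.8971, 15.7156) (15.5217, 0) (28.3849, 0)]  |A|=175.7873
9. ⊥bis P3·P8 via (18.23,10.19): [(30.8383, 5.7166) (28.9447, 14.0608) (21.8195, 15.998) (19.9703, 13.0059) (15.5217, 0) (28.3849, 0)]  |A|=174.5462
10. canonical 6-gon: [(30.8383, 5.7166) (28.9447, 14.0608) (21.8195, 15.998) (19.9703, 13.0059) (15.5217, 0) (28.3849, 0)]
11. shoelace: 174.5462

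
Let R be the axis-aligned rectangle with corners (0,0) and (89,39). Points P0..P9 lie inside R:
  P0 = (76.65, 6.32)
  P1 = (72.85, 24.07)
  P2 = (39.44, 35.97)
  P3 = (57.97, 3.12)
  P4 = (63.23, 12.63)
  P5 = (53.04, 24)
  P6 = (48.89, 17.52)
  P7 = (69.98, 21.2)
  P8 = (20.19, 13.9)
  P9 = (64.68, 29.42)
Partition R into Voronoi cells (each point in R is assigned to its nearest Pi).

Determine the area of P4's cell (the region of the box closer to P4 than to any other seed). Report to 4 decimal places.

1. box [0,89]×[0,39]: [(0, 0) (89, 0) (89, 39) (0, 39)]
2. ⊥bis P4·P0 via (69.94,9.475): [(0, 0) (65.4849, 0) (83.8225, 39) (0, 39)]  |A|=2911.494
3. ⊥bis P4·P1 via (68.04,18.35): [(0, 0) (65.4849, 0) (72.3922, 14.6902) (43.4832, 39) (0, 39)]  |A|=2421.1752
4. ⊥bis P4·P2 via (51.335,24.3): [(27.4946, 0) (65.4849, 0) (72.3922, 14.6902) (55.688, 28.7369)]  |A|=717.0676
5. ⊥bis P4·P3 via (60.6,7.875): [(44.1481, 16.9746) (67.4153, 4.1055) (72.3922, 14.6902) (55.688, 28.7369)]  |A|=334.4514
6. ⊥bis P4·P5 via (58.135,18.315): [(51.8723, 12.7023) (67.4153, 4.1055) (72.3922, 14.6902) (62.95, 22.6303)]  |A|=194.5012
7. ⊥bis P4·P6 via (56.06,15.075): [(56.7379, 17.0629) (54.7148, 11.1301) (67.4153, 4.1055) (72.3922, 14.6902) (62.95, 22.6303)]  |A|=184.4792
8. ⊥bis P4·P7 via (66.605,16.915): [(61.2655, 21.1206) (56.7379, 17.0629) (54.7148, 11.1301) (67.4153, 4.1055) (71.5915, 12.9875)]  |A|=158.6171
9. ⊥bis P4·P8 via (41.71,13.265): [(61.2655, 21.1206) (56.7379, 17.0629) (54.7148, 11.1301) (67.4153, 4.1055) (71.5915, 12.9875)]  |A|=158.6171
10. ⊥bis P4·P9 via (63.955,21.025): [(61.2655, 21.1206) (56.7379, 17.0629) (54.7148, 11.1301) (67.4153, 4.1055) (71.5915, 12.9875)]  |A|=158.6171
11. canonical 5-gon: [(61.2655, 21.1206) (56.7379, 17.0629) (54.7148, 11.1301) (67.4153, 4.1055) (71.5915, 12.9875)]
12. shoelace: 158.6171

Area of P4's cell: 158.6171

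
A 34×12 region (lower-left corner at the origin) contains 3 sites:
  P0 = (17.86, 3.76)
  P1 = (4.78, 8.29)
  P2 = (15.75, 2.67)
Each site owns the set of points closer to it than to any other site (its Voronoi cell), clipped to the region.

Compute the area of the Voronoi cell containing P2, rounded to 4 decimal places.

1. box [0,34]×[0,12]: [(0, 0) (34, 0) (34, 12) (0, 12)]
2. ⊥bis P2·P0 via (16.805,3.215): [(0, 0) (18.4658, 0) (12.2668, 12) (0, 12)]  |A|=184.3956
3. ⊥bis P2·P1 via (10.265,5.48): [(7.4576, 0) (18.4658, 0) (12.9388, 10.6991)]  |A|=58.8894
4. canonical 3-gon: [(7.4576, 0) (18.4658, 0) (12.9388, 10.6991)]
5. shoelace: 58.8894

Area of P2's cell: 58.8894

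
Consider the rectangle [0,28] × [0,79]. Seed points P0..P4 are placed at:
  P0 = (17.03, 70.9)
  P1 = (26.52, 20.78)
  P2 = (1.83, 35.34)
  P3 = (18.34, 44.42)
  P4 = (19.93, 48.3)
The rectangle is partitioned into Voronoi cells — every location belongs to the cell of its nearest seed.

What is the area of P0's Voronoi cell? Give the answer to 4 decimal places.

Area of P0's cell: 559.2963

1. box [0,28]×[0,79]: [(0, 0) (28, 0) (28, 79) (0, 79)]
2. ⊥bis P0·P1 via (21.775,45.84): [(0, 41.717) (28, 47.0187) (28, 79) (0, 79)]  |A|=969.7005
3. ⊥bis P0·P2 via (9.43,53.12): [(0, 57.1508) (25.0227, 46.4549) (28, 47.0187) (28, 79) (0, 79)]  |A|=776.6024
4. ⊥bis P0·P3 via (17.685,57.66): [(0, 57.1508) (0.7668, 56.823) (28, 58.1703) (28, 79) (0, 79)]  |A|=602.4842
5. ⊥bis P0·P4 via (18.48,59.6): [(0, 57.2287) (28, 60.8216) (28, 79) (0, 79)]  |A|=559.2963
6. canonical 4-gon: [(0, 57.2287) (28, 60.8216) (28, 79) (0, 79)]
7. shoelace: 559.2963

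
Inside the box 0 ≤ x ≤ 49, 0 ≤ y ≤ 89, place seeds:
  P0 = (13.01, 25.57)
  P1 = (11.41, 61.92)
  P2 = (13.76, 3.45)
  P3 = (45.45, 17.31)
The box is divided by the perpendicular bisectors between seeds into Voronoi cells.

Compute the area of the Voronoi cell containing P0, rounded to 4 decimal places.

Area of P0's cell: 919.5987

1. box [0,49]×[0,89]: [(0, 0) (49, 0) (49, 89) (0, 89)]
2. ⊥bis P0·P1 via (12.21,43.745): [(0, 43.2076) (0, 0) (49, 0) (49, 45.3644)]  |A|=2170.0122
3. ⊥bis P0·P2 via (13.385,14.51): [(0, 43.2076) (0, 14.0562) (49, 15.7176) (49, 45.3644)]  |A|=1440.5558
4. ⊥bis P0·P3 via (29.23,21.44): [(35.1667, 44.7555) (0, 43.2076) (0, 14.0562) (27.5881, 14.9916)]  |A|=919.5987
5. canonical 4-gon: [(35.1667, 44.7555) (0, 43.2076) (0, 14.0562) (27.5881, 14.9916)]
6. shoelace: 919.5987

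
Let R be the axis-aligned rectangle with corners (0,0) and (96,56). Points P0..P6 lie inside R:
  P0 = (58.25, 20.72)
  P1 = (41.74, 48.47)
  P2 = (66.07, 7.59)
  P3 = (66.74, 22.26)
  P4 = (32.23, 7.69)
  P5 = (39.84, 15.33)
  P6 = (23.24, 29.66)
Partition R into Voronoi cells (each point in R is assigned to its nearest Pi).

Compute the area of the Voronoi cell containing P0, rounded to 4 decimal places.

1. box [0,96]×[0,56]: [(0, 0) (96, 0) (96, 56) (0, 56)]
2. ⊥bis P0·P1 via (49.995,34.595): [(0, 4.8502) (0, 0) (96, 0) (96, 56) (85.9725, 56)]  |A|=3177.2627
3. ⊥bis P0·P2 via (62.16,14.155): [(0, 4.8502) (0, 0) (38.3934, 0) (96, 34.3095) (96, 56) (85.9725, 56)]  |A|=2189.0347
4. ⊥bis P0·P3 via (62.495,21.49): [(59.1318, 40.031) (0, 4.8502) (0, 0) (38.3934, 0) (63.6631, 15.0502)]  |A|=1261.5913
5. ⊥bis P0·P4 via (45.24,14.205): [(59.1318, 40.031) (38.4646, 27.7349) (49.1463, 6.4043) (63.6631, 15.0502)]  |A|=487.0028
6. ⊥bis P0·P5 via (49.045,18.025): [(59.1318, 40.031) (45.0543, 31.6555) (51.9571, 8.0784) (63.6631, 15.0502)]  |A|=356.8693
7. ⊥bis P0·P6 via (40.745,25.19): [(59.1318, 40.031) (45.0543, 31.6555) (51.9571, 8.0784) (63.6631, 15.0502)]  |A|=356.8693
8. canonical 4-gon: [(59.1318, 40.031) (45.0543, 31.6555) (51.9571, 8.0784) (63.6631, 15.0502)]
9. shoelace: 356.8693

Area of P0's cell: 356.8693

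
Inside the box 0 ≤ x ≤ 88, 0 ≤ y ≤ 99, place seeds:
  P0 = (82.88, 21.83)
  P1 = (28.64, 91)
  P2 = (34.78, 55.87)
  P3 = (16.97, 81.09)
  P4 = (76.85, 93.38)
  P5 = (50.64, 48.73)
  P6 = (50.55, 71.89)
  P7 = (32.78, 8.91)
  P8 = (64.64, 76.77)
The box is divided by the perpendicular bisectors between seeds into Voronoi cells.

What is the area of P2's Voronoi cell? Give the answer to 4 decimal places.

Area of P2's cell: 1231.4612

1. box [0,88]×[0,99]: [(0, 0) (88, 0) (88, 99) (0, 99)]
2. ⊥bis P2·P0 via (58.83,38.85): [(0, 0) (31.3362, 0) (88, 80.0685) (88, 99) (0, 99)]  |A|=6443.506
3. ⊥bis P2·P1 via (31.71,73.435): [(0, 67.8927) (0, 0) (31.3362, 0) (88, 80.0685) (88, 83.2733)]  |A|=4382.8134
4. ⊥bis P2·P3 via (25.875,68.48): [(33.2802, 73.7094) (0, 50.2074) (0, 0) (31.3362, 0) (88, 80.0685) (88, 83.2733)]  |A|=4088.5284
5. ⊥bis P2·P4 via (55.815,74.625): [(53.483, 77.2405) (33.2802, 73.7094) (0, 50.2074) (0, 0) (31.3362, 0) (71.6105, 56.9093)]  |A|=3656.7005
6. ⊥bis P2·P5 via (42.71,52.3): [(53.7853, 76.9014) (53.483, 77.2405) (33.2802, 73.7094) (0, 50.2074) (0, 0) (19.1651, 0)]  |A|=2278.9222
7. ⊥bis P2·P6 via (42.665,63.88): [(46.3085, 60.2933) (32.9306, 73.4625) (0, 50.2074) (0, 0) (19.1651, 0)]  |A|=2112.6676
8. ⊥bis P2·P7 via (33.78,32.39): [(33.7474, 32.3914) (46.3085, 60.2933) (32.9306, 73.4625) (0, 50.2074) (0, 33.8287)]  |A|=1231.4612
9. ⊥bis P2·P8 via (49.71,66.32): [(33.7474, 32.3914) (46.3085, 60.2933) (32.9306, 73.4625) (0, 50.2074) (0, 33.8287)]  |A|=1231.4612
10. canonical 5-gon: [(33.7474, 32.3914) (46.3085, 60.2933) (32.9306, 73.4625) (0, 50.2074) (0, 33.8287)]
11. shoelace: 1231.4612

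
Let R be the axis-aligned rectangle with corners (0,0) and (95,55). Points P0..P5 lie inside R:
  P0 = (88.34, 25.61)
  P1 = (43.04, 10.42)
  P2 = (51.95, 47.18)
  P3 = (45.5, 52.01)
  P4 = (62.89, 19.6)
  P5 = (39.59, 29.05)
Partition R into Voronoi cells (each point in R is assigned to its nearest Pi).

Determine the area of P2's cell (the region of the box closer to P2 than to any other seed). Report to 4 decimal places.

1. box [0,95]×[0,55]: [(0, 0) (95, 0) (95, 55) (0, 55)]
2. ⊥bis P2·P0 via (70.145,36.395): [(0, 0) (48.572, 0) (81.173, 55) (0, 55)]  |A|=3567.9892
3. ⊥bis P2·P1 via (47.495,28.8): [(0, 40.312) (63.3633, 24.9538) (81.173, 55) (0, 55)]  |A|=1684.8111
4. ⊥bis P2·P3 via (48.725,49.595): [(35.3562, 31.7422) (63.3633, 24.9538) (81.173, 55) (52.7725, 55)]  |A|=811.4703
5. ⊥bis P2·P4 via (57.42,33.39): [(35.3562, 31.7422) (46.473, 29.0477) (71.7279, 39.0654) (81.173, 55) (52.7725, 55)]  |A|=675.1736
6. ⊥bis P2·P5 via (45.77,38.115): [(42.0351, 40.6613) (54.4366, 32.2066) (71.7279, 39.0654) (81.173, 55) (52.7725, 55)]  |A|=563.3476
7. canonical 5-gon: [(42.0351, 40.6613) (54.4366, 32.2066) (71.7279, 39.0654) (81.173, 55) (52.7725, 55)]
8. shoelace: 563.3476

Area of P2's cell: 563.3476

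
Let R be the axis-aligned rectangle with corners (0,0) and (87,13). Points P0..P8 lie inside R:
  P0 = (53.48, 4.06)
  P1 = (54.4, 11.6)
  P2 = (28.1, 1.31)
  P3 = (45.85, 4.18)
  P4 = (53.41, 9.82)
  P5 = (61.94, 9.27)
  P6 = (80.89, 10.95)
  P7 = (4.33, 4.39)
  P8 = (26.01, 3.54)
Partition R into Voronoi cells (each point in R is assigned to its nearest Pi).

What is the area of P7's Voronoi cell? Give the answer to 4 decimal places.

Area of P7's cell: 198.5021

1. box [0,87]×[0,13]: [(0, 0) (87, 0) (87, 13) (0, 13)]
2. ⊥bis P7·P0 via (28.905,4.225): [(0, 0) (28.8766, 0) (28.9639, 13) (0, 13)]  |A|=375.9636
3. ⊥bis P7·P1 via (29.365,7.995): [(0, 0) (28.8766, 0) (28.9497, 10.8792) (28.6443, 13) (0, 13)]  |A|=375.6246
4. ⊥bis P7·P2 via (16.215,2.85): [(0, 0) (15.8457, 0) (17.5302, 13) (0, 13)]  |A|=216.9433
5. ⊥bis P7·P3 via (25.09,4.285): [(0, 0) (15.8457, 0) (17.5302, 13) (0, 13)]  |A|=216.9433
6. ⊥bis P7·P4 via (28.87,7.105): [(0, 0) (15.8457, 0) (17.5302, 13) (0, 13)]  |A|=216.9433
7. ⊥bis P7·P5 via (33.135,6.83): [(0, 0) (15.8457, 0) (17.5302, 13) (0, 13)]  |A|=216.9433
8. ⊥bis P7·P6 via (42.61,7.67): [(0, 0) (15.8457, 0) (17.5302, 13) (0, 13)]  |A|=216.9433
9. ⊥bis P7·P8 via (15.17,3.965): [(0, 0) (15.0145, 0) (15.5242, 13) (0, 13)]  |A|=198.5021
10. canonical 4-gon: [(0, 0) (15.0145, 0) (15.5242, 13) (0, 13)]
11. shoelace: 198.5021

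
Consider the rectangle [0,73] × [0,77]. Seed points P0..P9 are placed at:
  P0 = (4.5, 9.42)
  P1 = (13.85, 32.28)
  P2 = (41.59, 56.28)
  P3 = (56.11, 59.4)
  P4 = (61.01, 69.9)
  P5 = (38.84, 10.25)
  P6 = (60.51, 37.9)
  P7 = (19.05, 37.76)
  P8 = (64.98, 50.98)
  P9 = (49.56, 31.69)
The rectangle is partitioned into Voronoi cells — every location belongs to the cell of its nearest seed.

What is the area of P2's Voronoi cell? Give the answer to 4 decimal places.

1. box [0,73]×[0,77]: [(0, 0) (73, 0) (73, 77) (0, 77)]
2. ⊥bis P2·P0 via (23.045,32.85): [(0, 51.0903) (64.5481, 0) (73, 0) (73, 77) (0, 77)]  |A|=3972.1094
3. ⊥bis P2·P1 via (27.72,44.28): [(0, 76.3197) (66.03, 0) (73, 0) (73, 77) (0, 77)]  |A|=3101.3043
4. ⊥bis P2·P3 via (48.85,57.84): [(0, 76.3197) (59.7084, 7.3068) (44.733, 77) (0, 77)]  |A|=1579.1027
5. ⊥bis P2·P4 via (51.3,63.09): [(0, 76.3197) (59.7084, 7.3068) (46.1414, 70.4453) (41.5444, 77) (0, 77)]  |A|=1568.6527
6. ⊥bis P2·P5 via (40.215,33.265): [(0, 76.3197) (37.0883, 33.4518) (54.3115, 32.4228) (46.1414, 70.4453) (41.5444, 77) (0, 77)]  |A|=1355.1394
7. ⊥bis P2·P6 via (51.05,47.09): [(0, 76.3197) (37.0883, 33.4518) (37.762, 33.4116) (51.14, 47.1827) (46.1414, 70.4453) (41.5444, 77) (0, 77)]  |A|=1234.5727
8. ⊥bis P2·P7 via (30.32,47.02): [(39.7879, 35.497) (51.14, 47.1827) (46.1414, 70.4453) (41.5444, 77) (5.6869, 77)]  |A|=1006.4945
9. ⊥bis P2·P8 via (53.285,53.63): [(39.7879, 35.497) (51.14, 47.1827) (46.1414, 70.4453) (41.5444, 77) (5.6869, 77)]  |A|=1006.4945
10. ⊥bis P2·P9 via (45.575,43.985): [(35.4975, 40.7187) (49.1635, 45.1481) (51.14, 47.1827) (46.1414, 70.4453) (41.5444, 77) (5.6869, 77)]  |A|=961.3124
11. canonical 6-gon: [(35.4975, 40.7187) (49.1635, 45.1481) (51.14, 47.1827) (46.1414, 70.4453) (41.5444, 77) (5.6869, 77)]
12. shoelace: 961.3124

Area of P2's cell: 961.3124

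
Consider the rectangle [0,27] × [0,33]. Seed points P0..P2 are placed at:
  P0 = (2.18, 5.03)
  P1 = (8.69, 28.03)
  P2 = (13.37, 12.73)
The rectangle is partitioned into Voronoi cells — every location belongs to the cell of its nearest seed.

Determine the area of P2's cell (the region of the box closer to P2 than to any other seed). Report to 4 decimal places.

1. box [0,27]×[0,33]: [(0, 0) (27, 0) (27, 33) (0, 33)]
2. ⊥bis P2·P0 via (7.775,8.88): [(0, 20.179) (13.8855, 0) (27, 0) (27, 33) (0, 33)]  |A|=750.9027
3. ⊥bis P2·P1 via (11.03,20.38): [(1.8037, 17.5578) (13.8855, 0) (27, 0) (27, 25.2649)]  |A|=433.4234
4. canonical 4-gon: [(1.8037, 17.5578) (13.8855, 0) (27, 0) (27, 25.2649)]
5. shoelace: 433.4234

Area of P2's cell: 433.4234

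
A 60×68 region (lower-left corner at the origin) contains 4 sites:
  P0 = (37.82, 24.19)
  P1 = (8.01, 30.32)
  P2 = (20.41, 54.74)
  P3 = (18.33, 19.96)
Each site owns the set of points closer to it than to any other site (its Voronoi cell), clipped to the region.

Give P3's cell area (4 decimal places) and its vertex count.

1. box [0,60]×[0,68]: [(0, 0) (60, 0) (60, 68) (0, 68)]
2. ⊥bis P3·P0 via (28.075,22.075): [(0, 0) (32.866, 0) (18.1077, 68) (0, 68)]  |A|=1733.1068
3. ⊥bis P3·P1 via (13.17,25.14): [(0, 12.0208) (0, 0) (32.866, 0) (24.8785, 36.8033)]  |A|=754.3186
4. ⊥bis P3·P2 via (19.37,37.35): [(0, 12.0208) (0, 0) (32.866, 0) (24.8785, 36.8033)]  |A|=754.3186
5. canonical 4-gon: [(0, 12.0208) (0, 0) (32.866, 0) (24.8785, 36.8033)]
6. shoelace: 754.3186

Area of P3's cell: 754.3186 (4 vertices)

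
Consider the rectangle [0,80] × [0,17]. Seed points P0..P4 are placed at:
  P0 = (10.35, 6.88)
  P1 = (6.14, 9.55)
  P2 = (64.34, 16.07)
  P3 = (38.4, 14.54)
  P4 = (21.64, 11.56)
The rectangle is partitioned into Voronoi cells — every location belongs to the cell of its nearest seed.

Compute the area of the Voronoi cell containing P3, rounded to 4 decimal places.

1. box [0,80]×[0,17]: [(0, 0) (80, 0) (80, 17) (0, 17)]
2. ⊥bis P3·P0 via (24.375,10.71): [(27.2997, 0) (80, 0) (80, 17) (22.6573, 17)]  |A|=935.3652
3. ⊥bis P3·P1 via (22.27,12.045): [(27.2997, 0) (80, 0) (80, 17) (22.6573, 17)]  |A|=935.3652
4. ⊥bis P3·P2 via (51.37,15.305): [(27.2997, 0) (52.2727, 0) (51.27, 17) (22.6573, 17)]  |A|=455.4786
5. ⊥bis P3·P4 via (30.02,13.05): [(32.3403, 0) (52.2727, 0) (51.27, 17) (29.3177, 17)]  |A|=356.0202
6. canonical 4-gon: [(32.3403, 0) (52.2727, 0) (51.27, 17) (29.3177, 17)]
7. shoelace: 356.0202

Area of P3's cell: 356.0202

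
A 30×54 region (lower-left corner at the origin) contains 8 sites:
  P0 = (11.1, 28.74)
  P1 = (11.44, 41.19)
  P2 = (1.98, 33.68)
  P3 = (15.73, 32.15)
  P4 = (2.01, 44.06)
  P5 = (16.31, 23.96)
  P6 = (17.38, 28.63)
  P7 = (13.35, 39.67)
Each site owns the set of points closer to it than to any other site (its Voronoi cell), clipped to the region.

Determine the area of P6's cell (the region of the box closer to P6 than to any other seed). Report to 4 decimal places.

Area of P6's cell: 124.7211

1. box [0,30]×[0,54]: [(0, 0) (30, 0) (30, 54) (0, 54)]
2. ⊥bis P6·P0 via (14.24,28.685): [(13.7376, 0) (30, 0) (30, 54) (14.6834, 54)]  |A|=852.6338
3. ⊥bis P6·P1 via (14.41,34.91): [(14.3485, 34.8809) (13.7376, 0) (30, 0) (30, 42.283)]  |A|=614.52
4. ⊥bis P6·P2 via (9.68,31.155): [(14.3485, 34.8809) (13.7376, 0) (30, 0) (30, 42.283)]  |A|=614.52
5. ⊥bis P6·P3 via (16.555,30.39): [(14.2509, 29.31) (13.7376, 0) (30, 0) (30, 36.6923)]  |A|=527.2608
6. ⊥bis P6·P4 via (9.695,36.345): [(14.2509, 29.31) (13.7376, 0) (30, 0) (30, 36.6923)]  |A|=527.2608
7. ⊥bis P6·P5 via (16.845,26.295): [(14.2509, 29.31) (14.2087, 26.899) (30, 23.2809) (30, 36.6923)]  |A|=124.7211
8. ⊥bis P6·P7 via (15.365,34.15): [(14.2509, 29.31) (14.2087, 26.899) (30, 23.2809) (30, 36.6923)]  |A|=124.7211
9. canonical 4-gon: [(14.2509, 29.31) (14.2087, 26.899) (30, 23.2809) (30, 36.6923)]
10. shoelace: 124.7211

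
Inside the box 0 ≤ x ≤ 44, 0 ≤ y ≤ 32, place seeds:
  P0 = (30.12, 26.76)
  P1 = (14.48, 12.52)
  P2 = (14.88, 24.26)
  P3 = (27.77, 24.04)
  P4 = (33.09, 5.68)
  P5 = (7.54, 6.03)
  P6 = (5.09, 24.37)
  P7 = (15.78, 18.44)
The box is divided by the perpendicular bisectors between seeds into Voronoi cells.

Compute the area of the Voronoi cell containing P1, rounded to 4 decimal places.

1. box [0,44]×[0,32]: [(0, 0) (44, 0) (44, 32) (0, 32)]
2. ⊥bis P1·P0 via (22.3,19.64): [(0, 0) (40.1819, 0) (11.0464, 32) (0, 32)]  |A|=819.6534
3. ⊥bis P1·P2 via (14.68,18.39): [(0, 18.8902) (0, 0) (40.1819, 0) (23.7185, 18.082)]  |A|=587.3091
4. ⊥bis P1·P3 via (21.125,18.28): [(21.2229, 18.1671) (0, 18.8902) (0, 0) (36.9704, 0)]  |A|=536.2741
5. ⊥bis P1·P4 via (23.785,9.1): [(25.3624, 13.3916) (21.2229, 18.1671) (0, 18.8902) (0, 0) (20.4403, 0)]  |A|=425.5921
6. ⊥bis P1·P5 via (11.01,9.275): [(25.3624, 13.3916) (21.2229, 18.1671) (2.0847, 18.8191) (19.6836, 0) (20.4403, 0)]  |A|=220.6876
7. ⊥bis P1·P6 via (9.785,18.445): [(25.3624, 13.3916) (21.2229, 18.1671) (9.9202, 18.5522) (5.5631, 15.0996) (19.6836, 0) (20.4403, 0)]  |A|=206.5795
8. ⊥bis P1·P7 via (15.13,15.48): [(25.3084, 13.2449) (8.015, 17.0424) (5.5631, 15.0996) (19.6836, 0) (20.4403, 0)]  |A|=162.4447
9. canonical 5-gon: [(25.3084, 13.2449) (8.015, 17.0424) (5.5631, 15.0996) (19.6836, 0) (20.4403, 0)]
10. shoelace: 162.4447

Area of P1's cell: 162.4447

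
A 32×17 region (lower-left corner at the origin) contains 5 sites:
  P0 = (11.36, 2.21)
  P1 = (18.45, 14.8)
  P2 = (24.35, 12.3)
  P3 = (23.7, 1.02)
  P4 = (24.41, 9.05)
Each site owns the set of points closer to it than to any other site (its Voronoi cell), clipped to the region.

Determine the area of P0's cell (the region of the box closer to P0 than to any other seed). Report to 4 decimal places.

Area of P0's cell: 210.2848

1. box [0,32]×[0,17]: [(0, 0) (32, 0) (32, 17) (0, 17)]
2. ⊥bis P0·P1 via (14.905,8.505): [(0, 16.8987) (0, 0) (30.0077, 0)]  |A|=253.5451
3. ⊥bis P0·P2 via (17.855,7.255): [(18.4229, 6.5239) (0, 16.8987) (0, 0) (23.4903, 0)]  |A|=232.2857
4. ⊥bis P0·P3 via (17.53,1.615): [(18.025, 6.748) (0, 16.8987) (0, 0) (17.3743, 0)]  |A|=210.92
5. ⊥bis P0·P4 via (17.885,5.63): [(17.9122, 5.5781) (16.995, 7.328) (0, 16.8987) (0, 0) (17.3743, 0)]  |A|=210.2848
6. canonical 5-gon: [(17.9122, 5.5781) (16.995, 7.328) (0, 16.8987) (0, 0) (17.3743, 0)]
7. shoelace: 210.2848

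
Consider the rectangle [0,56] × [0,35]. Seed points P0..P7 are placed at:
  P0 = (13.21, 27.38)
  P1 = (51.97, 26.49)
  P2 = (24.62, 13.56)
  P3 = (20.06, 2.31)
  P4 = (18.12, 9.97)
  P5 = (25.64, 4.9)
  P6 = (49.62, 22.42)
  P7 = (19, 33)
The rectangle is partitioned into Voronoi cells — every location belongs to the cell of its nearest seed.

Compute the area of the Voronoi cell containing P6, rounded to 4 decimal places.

1. box [0,56]×[0,35]: [(0, 0) (56, 0) (56, 35) (0, 35)]
2. ⊥bis P6·P0 via (31.415,24.9): [(28.023, 0) (56, 0) (56, 35) (32.7909, 35)]  |A|=895.7576
3. ⊥bis P6·P1 via (50.795,24.455): [(32.772, 34.8614) (28.023, 0) (56, 0) (56, 21.4497)]  |A|=736.7755
4. ⊥bis P6·P2 via (37.12,17.99): [(32.772, 34.8614) (32.3191, 31.5366) (43.4957, 0) (56, 0) (56, 21.4497)]  |A|=492.7974
5. ⊥bis P6·P3 via (34.84,12.365): [(32.772, 34.8614) (32.3191, 31.5366) (43.4957, 0) (56, 0) (56, 21.4497)]  |A|=492.7974
6. ⊥bis P6·P4 via (33.87,16.195): [(32.772, 34.8614) (32.3191, 31.5366) (43.4957, 0) (56, 0) (56, 21.4497)]  |A|=492.7974
7. ⊥bis P6·P5 via (37.63,13.66): [(32.772, 34.8614) (32.3191, 31.5366) (39.6197, 10.9366) (47.6101, 0) (56, 0) (56, 21.4497)]  |A|=470.2982
8. ⊥bis P6·P7 via (34.31,27.71): [(36.1142, 32.9316) (33.9966, 26.8031) (39.6197, 10.9366) (47.6101, 0) (56, 0) (56, 21.4497)]  |A|=454.1529
9. canonical 6-gon: [(36.1142, 32.9316) (33.9966, 26.8031) (39.6197, 10.9366) (47.6101, 0) (56, 0) (56, 21.4497)]
10. shoelace: 454.1529

Area of P6's cell: 454.1529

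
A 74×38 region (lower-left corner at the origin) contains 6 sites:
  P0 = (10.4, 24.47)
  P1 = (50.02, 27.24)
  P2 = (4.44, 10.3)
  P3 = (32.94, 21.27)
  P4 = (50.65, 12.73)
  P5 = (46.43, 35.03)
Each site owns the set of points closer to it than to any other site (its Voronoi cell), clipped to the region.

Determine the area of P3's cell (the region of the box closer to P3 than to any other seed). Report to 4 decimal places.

Area of P3's cell: 607.4354

1. box [0,74]×[0,38]: [(0, 0) (74, 0) (74, 38) (0, 38)]
2. ⊥bis P3·P0 via (21.67,22.87): [(18.4231, 0) (74, 0) (74, 38) (23.818, 38)]  |A|=2009.4181
3. ⊥bis P3·P1 via (41.48,24.255): [(18.4231, 0) (49.9579, 0) (36.6757, 38) (23.818, 38)]  |A|=843.4561
4. ⊥bis P3·P2 via (18.69,15.785): [(20.1322, 12.0382) (24.7658, 0) (49.9579, 0) (36.6757, 38) (23.818, 38)]  |A|=805.2789
5. ⊥bis P3·P4 via (41.795,17): [(20.1322, 12.0382) (24.7658, 0) (33.5974, 0) (43.0826, 19.6701) (36.6757, 38) (23.818, 38)]  |A|=644.3723
6. ⊥bis P3·P5 via (39.685,28.15): [(20.1322, 12.0382) (24.7658, 0) (33.5974, 0) (43.0826, 19.6701) (40.3446, 27.5033) (29.6379, 38) (23.818, 38)]  |A|=607.4354
7. canonical 7-gon: [(20.1322, 12.0382) (24.7658, 0) (33.5974, 0) (43.0826, 19.6701) (40.3446, 27.5033) (29.6379, 38) (23.818, 38)]
8. shoelace: 607.4354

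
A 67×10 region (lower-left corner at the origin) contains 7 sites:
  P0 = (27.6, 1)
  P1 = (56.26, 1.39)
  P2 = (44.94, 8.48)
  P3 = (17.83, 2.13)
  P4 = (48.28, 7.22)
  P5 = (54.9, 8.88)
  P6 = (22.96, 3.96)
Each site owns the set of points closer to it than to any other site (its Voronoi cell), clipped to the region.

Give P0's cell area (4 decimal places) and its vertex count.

Area of P0's cell: 92.7026 (4 vertices)

1. box [0,67]×[0,10]: [(0, 0) (67, 0) (67, 10) (0, 10)]
2. ⊥bis P0·P1 via (41.93,1.195): [(0, 0) (41.9463, 0) (41.8102, 10) (0, 10)]  |A|=418.7822
3. ⊥bis P0·P2 via (36.27,4.74): [(0, 0) (38.3147, 0) (34.001, 10) (0, 10)]  |A|=361.5784
4. ⊥bis P0·P3 via (22.715,1.565): [(22.534, 0) (38.3147, 0) (34.001, 10) (23.6906, 10)]  |A|=130.4555
5. ⊥bis P0·P4 via (37.94,4.11): [(22.534, 0) (38.3147, 0) (34.001, 10) (23.6906, 10)]  |A|=130.4555
6. ⊥bis P0·P5 via (41.25,4.94): [(22.534, 0) (38.3147, 0) (34.001, 10) (23.6906, 10)]  |A|=130.4555
7. ⊥bis P0·P6 via (25.28,2.48): [(23.6979, 0) (38.3147, 0) (34.001, 10) (30.0772, 10)]  |A|=92.7026
8. canonical 4-gon: [(23.6979, 0) (38.3147, 0) (34.001, 10) (30.0772, 10)]
9. shoelace: 92.7026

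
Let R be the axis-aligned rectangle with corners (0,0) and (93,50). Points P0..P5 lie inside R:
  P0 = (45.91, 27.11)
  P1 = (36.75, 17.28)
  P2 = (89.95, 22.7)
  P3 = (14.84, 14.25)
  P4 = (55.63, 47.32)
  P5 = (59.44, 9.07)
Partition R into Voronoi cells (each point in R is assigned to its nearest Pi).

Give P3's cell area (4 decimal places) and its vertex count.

Area of P3's cell: 1211.4540 (5 vertices)

1. box [0,93]×[0,50]: [(0, 0) (93, 0) (93, 50) (0, 50)]
2. ⊥bis P3·P0 via (30.375,20.68): [(0, 0) (38.9345, 0) (18.2393, 50) (0, 50)]  |A|=1429.3467
3. ⊥bis P3·P1 via (25.795,15.765): [(0, 0) (27.9752, 0) (22.4761, 39.7638) (18.2393, 50) (0, 50)]  |A|=1211.454
4. ⊥bis P3·P2 via (52.395,18.475): [(0, 0) (27.9752, 0) (22.4761, 39.7638) (18.2393, 50) (0, 50)]  |A|=1211.454
5. ⊥bis P3·P4 via (35.235,30.785): [(0, 0) (27.9752, 0) (22.4761, 39.7638) (18.2393, 50) (0, 50)]  |A|=1211.454
6. ⊥bis P3·P5 via (37.14,11.66): [(0, 0) (27.9752, 0) (22.4761, 39.7638) (18.2393, 50) (0, 50)]  |A|=1211.454
7. canonical 5-gon: [(0, 0) (27.9752, 0) (22.4761, 39.7638) (18.2393, 50) (0, 50)]
8. shoelace: 1211.454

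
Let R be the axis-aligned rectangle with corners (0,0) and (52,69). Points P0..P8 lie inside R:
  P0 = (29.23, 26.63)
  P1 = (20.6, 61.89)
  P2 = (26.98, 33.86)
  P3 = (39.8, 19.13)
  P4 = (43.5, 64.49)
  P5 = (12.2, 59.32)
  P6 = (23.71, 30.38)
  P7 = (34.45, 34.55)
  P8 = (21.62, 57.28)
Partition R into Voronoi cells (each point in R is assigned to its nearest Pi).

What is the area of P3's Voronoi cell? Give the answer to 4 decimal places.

Area of P3's cell: 687.8331

1. box [0,52]×[0,69]: [(0, 0) (52, 0) (52, 69) (0, 69)]
2. ⊥bis P3·P0 via (34.515,22.88): [(18.2804, 0) (52, 0) (52, 47.5222)]  |A|=801.2153
3. ⊥bis P3·P1 via (30.2,40.51): [(18.2804, 0) (52, 0) (52, 47.5222)]  |A|=801.2153
4. ⊥bis P3·P2 via (33.39,26.495): [(43.0384, 34.8923) (18.2804, 0) (52, 0) (52, 42.6919)]  |A|=779.5717
5. ⊥bis P3·P4 via (41.65,41.81): [(50.1866, 41.1137) (43.0384, 34.8923) (18.2804, 0) (52, 0) (52, 40.9658)]  |A|=778.0067
6. ⊥bis P3·P5 via (26,39.225): [(50.1866, 41.1137) (43.0384, 34.8923) (18.2804, 0) (52, 0) (52, 40.9658)]  |A|=778.0067
7. ⊥bis P3·P6 via (31.755,24.755): [(50.1866, 41.1137) (43.0384, 34.8923) (18.2804, 0) (52, 0) (52, 40.9658)]  |A|=778.0067
8. ⊥bis P3·P7 via (37.125,26.84): [(37.3901, 26.932) (18.2804, 0) (52, 0) (52, 32.0009)]  |A|=687.8331
9. ⊥bis P3·P8 via (30.71,38.205): [(37.3901, 26.932) (18.2804, 0) (52, 0) (52, 32.0009)]  |A|=687.8331
10. canonical 4-gon: [(37.3901, 26.932) (18.2804, 0) (52, 0) (52, 32.0009)]
11. shoelace: 687.8331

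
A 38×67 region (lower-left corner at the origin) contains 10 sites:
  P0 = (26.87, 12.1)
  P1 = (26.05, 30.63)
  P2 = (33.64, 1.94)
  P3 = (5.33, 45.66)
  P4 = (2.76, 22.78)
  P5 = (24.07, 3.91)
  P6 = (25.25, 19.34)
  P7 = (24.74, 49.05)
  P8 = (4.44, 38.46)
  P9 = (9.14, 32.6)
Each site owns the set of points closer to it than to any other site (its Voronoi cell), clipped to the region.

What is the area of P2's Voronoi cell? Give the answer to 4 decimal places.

1. box [0,38]×[0,67]: [(0, 0) (38, 0) (38, 67) (0, 67)]
2. ⊥bis P2·P0 via (30.255,7.02): [(19.7198, 0) (38, 0) (38, 12.1808)]  |A|=111.3336
3. ⊥bis P2·P1 via (29.845,16.285): [(19.7198, 0) (38, 0) (38, 12.1808)]  |A|=111.3336
4. ⊥bis P2·P3 via (19.485,23.8): [(19.7198, 0) (38, 0) (38, 12.1808)]  |A|=111.3336
5. ⊥bis P2·P4 via (18.2,12.36): [(19.7198, 0) (38, 0) (38, 12.1808)]  |A|=111.3336
6. ⊥bis P2·P5 via (28.855,2.925): [(29.6094, 6.5898) (28.2529, 0) (38, 0) (38, 12.1808)]  |A|=83.2179
7. ⊥bis P2·P6 via (29.445,10.64): [(29.6094, 6.5898) (28.2529, 0) (38, 0) (38, 12.1808)]  |A|=83.2179
8. ⊥bis P2·P7 via (29.19,25.495): [(29.6094, 6.5898) (28.2529, 0) (38, 0) (38, 12.1808)]  |A|=83.2179
9. ⊥bis P2·P8 via (19.04,20.2): [(29.6094, 6.5898) (28.2529, 0) (38, 0) (38, 12.1808)]  |A|=83.2179
10. ⊥bis P2·P9 via (21.39,17.27): [(29.6094, 6.5898) (28.2529, 0) (38, 0) (38, 12.1808)]  |A|=83.2179
11. canonical 4-gon: [(29.6094, 6.5898) (28.2529, 0) (38, 0) (38, 12.1808)]
12. shoelace: 83.2179

Area of P2's cell: 83.2179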